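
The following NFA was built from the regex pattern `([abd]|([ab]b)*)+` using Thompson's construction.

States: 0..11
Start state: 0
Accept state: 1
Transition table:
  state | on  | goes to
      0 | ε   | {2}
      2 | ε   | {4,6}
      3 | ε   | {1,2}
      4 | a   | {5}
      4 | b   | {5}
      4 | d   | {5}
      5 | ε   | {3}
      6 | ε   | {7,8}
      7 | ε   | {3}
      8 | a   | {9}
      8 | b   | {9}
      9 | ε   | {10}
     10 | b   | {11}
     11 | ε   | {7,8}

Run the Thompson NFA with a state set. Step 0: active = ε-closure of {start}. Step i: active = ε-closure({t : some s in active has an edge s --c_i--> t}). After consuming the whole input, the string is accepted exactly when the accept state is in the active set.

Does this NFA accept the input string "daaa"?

S₀ = ε-closure({0}) = {0,1,2,3,4,6,7,8}
'd' @ 1: {1,2,3,4,5,6,7,8}  [accepting]
'a' @ 2: {1,2,3,4,5,6,7,8,9,10}  [accepting]
'a' @ 3: {1,2,3,4,5,6,7,8,9,10}  [accepting]
'a' @ 4: {1,2,3,4,5,6,7,8,9,10}  [accepting]
final: {1,2,3,4,5,6,7,8,9,10}; accept 1 in set

Answer: ACCEPT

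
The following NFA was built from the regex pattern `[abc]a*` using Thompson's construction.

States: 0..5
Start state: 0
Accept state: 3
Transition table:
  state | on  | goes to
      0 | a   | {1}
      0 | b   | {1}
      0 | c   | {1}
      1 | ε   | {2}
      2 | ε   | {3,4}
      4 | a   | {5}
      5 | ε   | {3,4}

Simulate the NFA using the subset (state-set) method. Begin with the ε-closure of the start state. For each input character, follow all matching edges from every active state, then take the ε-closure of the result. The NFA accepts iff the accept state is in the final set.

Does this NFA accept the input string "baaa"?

S₀ = ε-closure({0}) = {0}
'b' @ 1: {1,2,3,4}  ✓accept
'a' @ 2: {3,4,5}  ✓accept
'a' @ 3: {3,4,5}  ✓accept
'a' @ 4: {3,4,5}  ✓accept
end set {3,4,5} — state 3 in

Answer: ACCEPT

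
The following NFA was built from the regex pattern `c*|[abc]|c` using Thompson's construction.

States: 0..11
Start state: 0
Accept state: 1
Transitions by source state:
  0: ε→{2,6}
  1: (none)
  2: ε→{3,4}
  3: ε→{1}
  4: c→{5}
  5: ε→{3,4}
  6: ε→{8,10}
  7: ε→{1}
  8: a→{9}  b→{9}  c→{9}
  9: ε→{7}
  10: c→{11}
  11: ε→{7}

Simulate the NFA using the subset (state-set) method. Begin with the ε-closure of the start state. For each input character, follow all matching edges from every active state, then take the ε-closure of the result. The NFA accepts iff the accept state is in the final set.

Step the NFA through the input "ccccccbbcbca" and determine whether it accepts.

Answer: REJECT

Steps:
S₀ = ε-closure({0}) = {0,1,2,3,4,6,8,10}
'c' @ 1: {1,3,4,5,7,9,11}  (accept∈set)
'c' @ 2: {1,3,4,5}  (accept∈set)
'c' @ 3: {1,3,4,5}  (accept∈set)
'c' @ 4: {1,3,4,5}  (accept∈set)
'c' @ 5: {1,3,4,5}  (accept∈set)
'c' @ 6: {1,3,4,5}  (accept∈set)
'b' @ 7: {}  — dead — no transitions
rest 'bcbca' ignored (set empty)
end set {} — state 1 not in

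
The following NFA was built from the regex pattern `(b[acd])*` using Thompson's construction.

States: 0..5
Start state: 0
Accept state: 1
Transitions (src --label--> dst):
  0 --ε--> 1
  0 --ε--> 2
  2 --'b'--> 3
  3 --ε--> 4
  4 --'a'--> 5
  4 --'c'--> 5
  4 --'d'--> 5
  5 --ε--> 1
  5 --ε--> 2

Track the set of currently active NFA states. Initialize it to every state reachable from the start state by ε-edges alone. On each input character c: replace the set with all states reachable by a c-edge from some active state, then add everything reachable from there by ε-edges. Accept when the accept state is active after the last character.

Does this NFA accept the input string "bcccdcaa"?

Answer: REJECT

Trace:
S₀ = ε-closure({0}) = {0,1,2}
'b' @ 1: {3,4}
'c' @ 2: {1,2,5}  ✓accept
'c' @ 3: {}  — no active states
rest 'cdcaa' ignored (set empty)
after full input: {}  (accept=1 not in)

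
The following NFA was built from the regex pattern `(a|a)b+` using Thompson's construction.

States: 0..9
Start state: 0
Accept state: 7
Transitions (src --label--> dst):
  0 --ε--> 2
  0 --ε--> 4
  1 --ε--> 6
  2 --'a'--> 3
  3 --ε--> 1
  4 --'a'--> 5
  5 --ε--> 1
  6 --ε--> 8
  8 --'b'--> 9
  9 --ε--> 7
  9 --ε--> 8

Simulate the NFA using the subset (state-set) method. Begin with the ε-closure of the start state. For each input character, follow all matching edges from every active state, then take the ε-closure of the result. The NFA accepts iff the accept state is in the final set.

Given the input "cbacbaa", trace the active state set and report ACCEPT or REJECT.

Answer: REJECT

Derivation:
S₀ = ε-closure({0}) = {0,2,4}
'c' @ 1: {}  — no active states
rest 'bacbaa' ignored (set empty)
after full input: {}  (accept=7 not in)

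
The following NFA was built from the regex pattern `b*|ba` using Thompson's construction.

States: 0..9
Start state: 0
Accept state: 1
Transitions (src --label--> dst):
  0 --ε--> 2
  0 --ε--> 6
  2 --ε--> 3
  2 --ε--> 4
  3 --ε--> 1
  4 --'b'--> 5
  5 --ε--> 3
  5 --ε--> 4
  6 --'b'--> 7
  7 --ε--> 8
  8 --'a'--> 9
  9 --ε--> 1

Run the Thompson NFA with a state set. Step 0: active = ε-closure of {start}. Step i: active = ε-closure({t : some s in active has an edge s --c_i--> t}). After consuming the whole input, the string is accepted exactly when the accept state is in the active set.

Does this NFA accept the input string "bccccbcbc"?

Answer: REJECT

Steps:
S₀ = ε-closure({0}) = {0,1,2,3,4,6}
'b' @ 1: {1,3,4,5,7,8}  (accept∈set)
'c' @ 2: {}  — no active states
rest 'cccbcbc' ignored (set empty)
final: {}; accept 1 not in set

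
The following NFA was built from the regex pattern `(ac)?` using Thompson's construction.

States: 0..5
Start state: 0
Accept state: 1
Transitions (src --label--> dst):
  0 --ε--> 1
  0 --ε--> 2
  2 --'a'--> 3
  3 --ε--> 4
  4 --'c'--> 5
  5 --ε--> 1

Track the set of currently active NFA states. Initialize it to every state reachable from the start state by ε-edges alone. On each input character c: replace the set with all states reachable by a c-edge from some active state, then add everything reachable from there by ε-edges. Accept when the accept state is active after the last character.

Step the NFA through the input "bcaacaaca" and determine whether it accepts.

Answer: REJECT

Trace:
S₀ = ε-closure({0}) = {0,1,2}
'b' @ 1: {}  — no active states
rest 'caacaaca' ignored (set empty)
after full input: {}  (accept=1 not in)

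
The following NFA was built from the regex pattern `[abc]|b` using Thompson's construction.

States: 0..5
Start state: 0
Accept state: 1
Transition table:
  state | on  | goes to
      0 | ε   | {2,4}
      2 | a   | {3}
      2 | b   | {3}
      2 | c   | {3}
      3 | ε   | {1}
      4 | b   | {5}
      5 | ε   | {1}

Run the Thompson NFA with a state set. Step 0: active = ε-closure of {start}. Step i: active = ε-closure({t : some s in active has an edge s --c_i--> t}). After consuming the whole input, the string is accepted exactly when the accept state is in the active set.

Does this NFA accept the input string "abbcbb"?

Answer: REJECT

Trace:
S₀ = ε-closure({0}) = {0,2,4}
'a' @ 1: {1,3}  (accept∈set)
'b' @ 2: {}  — dead — no transitions
rest 'bcbb' ignored (set empty)
after full input: {}  (accept=1 not in)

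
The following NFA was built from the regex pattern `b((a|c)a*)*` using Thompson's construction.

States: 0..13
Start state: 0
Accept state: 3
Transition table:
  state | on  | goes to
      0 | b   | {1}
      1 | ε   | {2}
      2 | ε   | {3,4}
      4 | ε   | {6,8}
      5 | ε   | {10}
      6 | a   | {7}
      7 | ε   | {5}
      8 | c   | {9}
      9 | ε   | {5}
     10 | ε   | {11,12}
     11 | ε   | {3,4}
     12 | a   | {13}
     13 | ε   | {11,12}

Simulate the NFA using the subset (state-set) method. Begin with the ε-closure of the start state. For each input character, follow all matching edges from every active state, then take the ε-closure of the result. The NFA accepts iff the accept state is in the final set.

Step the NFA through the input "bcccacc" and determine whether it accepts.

Answer: ACCEPT

Trace:
S₀ = ε-closure({0}) = {0}
'b' @ 1: {1,2,3,4,6,8}  [accepting]
'c' @ 2: {3,4,5,6,8,9,10,11,12}  [accepting]
'c' @ 3: {3,4,5,6,8,9,10,11,12}  [accepting]
'c' @ 4: {3,4,5,6,8,9,10,11,12}  [accepting]
'a' @ 5: {3,4,5,6,7,8,10,11,12,13}  [accepting]
'c' @ 6: {3,4,5,6,8,9,10,11,12}  [accepting]
'c' @ 7: {3,4,5,6,8,9,10,11,12}  [accepting]
end set {3,4,5,6,8,9,10,11,12} — state 3 in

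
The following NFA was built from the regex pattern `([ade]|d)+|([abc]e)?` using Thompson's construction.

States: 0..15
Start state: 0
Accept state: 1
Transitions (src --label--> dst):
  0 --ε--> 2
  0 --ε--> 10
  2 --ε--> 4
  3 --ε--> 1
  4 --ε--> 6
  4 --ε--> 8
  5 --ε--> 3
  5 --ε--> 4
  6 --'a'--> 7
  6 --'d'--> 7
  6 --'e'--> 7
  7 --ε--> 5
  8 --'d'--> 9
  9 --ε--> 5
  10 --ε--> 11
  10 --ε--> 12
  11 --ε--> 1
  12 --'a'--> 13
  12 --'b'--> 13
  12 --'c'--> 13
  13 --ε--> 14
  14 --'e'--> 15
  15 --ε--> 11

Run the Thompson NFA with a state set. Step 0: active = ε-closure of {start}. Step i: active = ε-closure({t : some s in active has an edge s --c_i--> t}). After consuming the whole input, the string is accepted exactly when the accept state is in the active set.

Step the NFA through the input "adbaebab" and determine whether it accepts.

S₀ = ε-closure({0}) = {0,1,2,4,6,8,10,11,12}
'a' @ 1: {1,3,4,5,6,7,8,13,14}  [accepting]
'd' @ 2: {1,3,4,5,6,7,8,9}  [accepting]
'b' @ 3: {}  — state set empty
rest 'aebab' ignored (set empty)
after full input: {}  (accept=1 not in)

Answer: REJECT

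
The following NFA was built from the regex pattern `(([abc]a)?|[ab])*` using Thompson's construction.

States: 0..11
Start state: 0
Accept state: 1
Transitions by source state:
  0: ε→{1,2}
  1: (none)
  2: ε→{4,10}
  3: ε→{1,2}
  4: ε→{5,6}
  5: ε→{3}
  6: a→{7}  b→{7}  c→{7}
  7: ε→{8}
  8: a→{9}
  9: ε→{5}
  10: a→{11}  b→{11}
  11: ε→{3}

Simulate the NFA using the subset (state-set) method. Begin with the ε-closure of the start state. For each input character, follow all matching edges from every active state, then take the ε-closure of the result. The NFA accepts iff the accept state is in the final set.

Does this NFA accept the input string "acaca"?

initial (ε-close {0}): {0,1,2,3,4,5,6,10}
'a' @ 1: {1,2,3,4,5,6,7,8,10,11}  [accepting]
'c' @ 2: {7,8}
'a' @ 3: {1,2,3,4,5,6,9,10}  [accepting]
'c' @ 4: {7,8}
'a' @ 5: {1,2,3,4,5,6,9,10}  [accepting]
after full input: {1,2,3,4,5,6,9,10}  (accept=1 in)

Answer: ACCEPT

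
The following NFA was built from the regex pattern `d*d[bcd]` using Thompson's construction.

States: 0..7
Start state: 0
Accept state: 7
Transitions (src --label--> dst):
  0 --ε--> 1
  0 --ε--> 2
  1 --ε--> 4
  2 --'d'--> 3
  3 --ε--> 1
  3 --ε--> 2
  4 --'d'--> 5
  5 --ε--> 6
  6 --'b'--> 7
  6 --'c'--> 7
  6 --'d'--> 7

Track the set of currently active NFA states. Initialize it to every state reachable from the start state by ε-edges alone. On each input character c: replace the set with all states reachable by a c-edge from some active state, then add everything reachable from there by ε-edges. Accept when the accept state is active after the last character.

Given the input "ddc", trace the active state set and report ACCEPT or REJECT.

S₀ = ε-closure({0}) = {0,1,2,4}
'd' @ 1: {1,2,3,4,5,6}
'd' @ 2: {1,2,3,4,5,6,7}  [accepting]
'c' @ 3: {7}  [accepting]
after full input: {7}  (accept=7 in)

Answer: ACCEPT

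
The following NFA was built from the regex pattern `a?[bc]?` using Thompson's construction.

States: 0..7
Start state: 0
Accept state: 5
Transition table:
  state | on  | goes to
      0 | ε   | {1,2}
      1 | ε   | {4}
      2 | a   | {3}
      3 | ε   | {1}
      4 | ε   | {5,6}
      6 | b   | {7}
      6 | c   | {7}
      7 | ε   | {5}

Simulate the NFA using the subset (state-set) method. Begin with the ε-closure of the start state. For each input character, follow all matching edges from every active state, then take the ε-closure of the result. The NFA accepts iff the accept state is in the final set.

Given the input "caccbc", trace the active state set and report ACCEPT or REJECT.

S₀ = ε-closure({0}) = {0,1,2,4,5,6}
'c' @ 1: {5,7}  (accept∈set)
'a' @ 2: {}  — dead — no transitions
rest 'ccbc' ignored (set empty)
end set {} — state 5 not in

Answer: REJECT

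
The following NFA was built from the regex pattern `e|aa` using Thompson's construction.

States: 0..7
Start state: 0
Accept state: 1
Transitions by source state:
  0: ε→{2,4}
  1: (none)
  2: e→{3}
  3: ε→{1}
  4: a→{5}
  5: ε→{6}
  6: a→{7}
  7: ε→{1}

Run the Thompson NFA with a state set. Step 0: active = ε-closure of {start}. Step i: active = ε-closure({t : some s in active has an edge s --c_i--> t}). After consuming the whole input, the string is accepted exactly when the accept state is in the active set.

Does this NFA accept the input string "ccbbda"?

start: ε-closure({0}) = {0,2,4}
'c' @ 1: {}  — state set empty
rest 'cbbda' ignored (set empty)
final: {}; accept 1 not in set

Answer: REJECT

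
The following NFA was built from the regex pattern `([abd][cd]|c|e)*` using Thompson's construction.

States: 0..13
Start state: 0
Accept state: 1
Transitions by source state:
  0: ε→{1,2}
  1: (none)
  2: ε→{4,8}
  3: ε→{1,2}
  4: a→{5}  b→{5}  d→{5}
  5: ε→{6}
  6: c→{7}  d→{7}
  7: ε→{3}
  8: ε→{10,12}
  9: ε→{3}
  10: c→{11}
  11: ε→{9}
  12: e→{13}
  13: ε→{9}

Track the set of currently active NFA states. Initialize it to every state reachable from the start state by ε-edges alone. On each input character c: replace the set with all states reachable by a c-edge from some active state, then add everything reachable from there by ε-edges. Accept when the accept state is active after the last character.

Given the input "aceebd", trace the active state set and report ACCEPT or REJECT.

initial (ε-close {0}): {0,1,2,4,8,10,12}
'a' @ 1: {5,6}
'c' @ 2: {1,2,3,4,7,8,10,12}  ✓accept
'e' @ 3: {1,2,3,4,8,9,10,12,13}  ✓accept
'e' @ 4: {1,2,3,4,8,9,10,12,13}  ✓accept
'b' @ 5: {5,6}
'd' @ 6: {1,2,3,4,7,8,10,12}  ✓accept
end set {1,2,3,4,7,8,10,12} — state 1 in

Answer: ACCEPT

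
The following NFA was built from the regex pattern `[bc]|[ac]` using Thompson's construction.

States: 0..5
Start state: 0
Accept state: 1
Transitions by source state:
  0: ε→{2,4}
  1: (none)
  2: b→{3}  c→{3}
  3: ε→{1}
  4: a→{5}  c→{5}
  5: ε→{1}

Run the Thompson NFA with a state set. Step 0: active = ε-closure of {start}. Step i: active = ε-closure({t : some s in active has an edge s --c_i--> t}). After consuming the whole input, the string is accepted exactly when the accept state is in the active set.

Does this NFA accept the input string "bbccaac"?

Answer: REJECT

Steps:
start: ε-closure({0}) = {0,2,4}
'b' @ 1: {1,3}  (accept∈set)
'b' @ 2: {}  — state set empty
rest 'ccaac' ignored (set empty)
end set {} — state 1 not in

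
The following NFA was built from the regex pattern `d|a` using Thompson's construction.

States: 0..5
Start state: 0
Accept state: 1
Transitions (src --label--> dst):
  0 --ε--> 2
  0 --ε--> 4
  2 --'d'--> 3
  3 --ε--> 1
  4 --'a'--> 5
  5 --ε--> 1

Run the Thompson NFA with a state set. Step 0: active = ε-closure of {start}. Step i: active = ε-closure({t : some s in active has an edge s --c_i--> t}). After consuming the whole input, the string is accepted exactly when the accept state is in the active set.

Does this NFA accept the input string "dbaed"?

S₀ = ε-closure({0}) = {0,2,4}
'd' @ 1: {1,3}  [accepting]
'b' @ 2: {}  — state set empty
rest 'aed' ignored (set empty)
after full input: {}  (accept=1 not in)

Answer: REJECT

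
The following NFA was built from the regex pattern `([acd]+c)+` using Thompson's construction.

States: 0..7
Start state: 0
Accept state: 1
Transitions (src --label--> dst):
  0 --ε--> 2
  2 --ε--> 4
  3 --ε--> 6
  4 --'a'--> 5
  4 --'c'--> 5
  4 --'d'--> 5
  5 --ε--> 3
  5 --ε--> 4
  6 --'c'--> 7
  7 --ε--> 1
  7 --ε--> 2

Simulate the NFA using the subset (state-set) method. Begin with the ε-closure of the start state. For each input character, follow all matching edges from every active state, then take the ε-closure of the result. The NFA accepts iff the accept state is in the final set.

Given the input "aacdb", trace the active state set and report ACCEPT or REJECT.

Answer: REJECT

Steps:
S₀ = ε-closure({0}) = {0,2,4}
'a' @ 1: {3,4,5,6}
'a' @ 2: {3,4,5,6}
'c' @ 3: {1,2,3,4,5,6,7}  (accept∈set)
'd' @ 4: {3,4,5,6}
'b' @ 5: {}  — dead — no transitions
after full input: {}  (accept=1 not in)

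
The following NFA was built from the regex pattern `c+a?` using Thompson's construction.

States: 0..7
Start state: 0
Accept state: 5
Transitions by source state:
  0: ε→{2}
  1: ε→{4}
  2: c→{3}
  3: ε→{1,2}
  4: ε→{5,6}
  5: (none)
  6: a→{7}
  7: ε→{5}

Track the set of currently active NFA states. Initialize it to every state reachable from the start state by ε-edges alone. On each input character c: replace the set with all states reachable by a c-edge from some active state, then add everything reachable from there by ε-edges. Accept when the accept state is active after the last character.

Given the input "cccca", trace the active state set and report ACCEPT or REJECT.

Answer: ACCEPT

Derivation:
start: ε-closure({0}) = {0,2}
'c' @ 1: {1,2,3,4,5,6}  ✓accept
'c' @ 2: {1,2,3,4,5,6}  ✓accept
'c' @ 3: {1,2,3,4,5,6}  ✓accept
'c' @ 4: {1,2,3,4,5,6}  ✓accept
'a' @ 5: {5,7}  ✓accept
end set {5,7} — state 5 in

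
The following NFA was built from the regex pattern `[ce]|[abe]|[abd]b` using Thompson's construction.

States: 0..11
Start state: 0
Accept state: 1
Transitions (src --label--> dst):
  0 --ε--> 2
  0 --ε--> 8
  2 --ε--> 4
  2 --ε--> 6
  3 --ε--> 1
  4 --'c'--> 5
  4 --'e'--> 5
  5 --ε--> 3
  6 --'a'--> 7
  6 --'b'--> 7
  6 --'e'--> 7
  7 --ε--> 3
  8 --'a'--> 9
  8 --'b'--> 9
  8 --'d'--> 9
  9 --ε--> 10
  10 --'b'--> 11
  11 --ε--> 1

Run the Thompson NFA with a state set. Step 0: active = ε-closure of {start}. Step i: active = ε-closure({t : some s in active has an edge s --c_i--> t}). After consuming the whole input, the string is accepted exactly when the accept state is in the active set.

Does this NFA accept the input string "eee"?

Answer: REJECT

Steps:
S₀ = ε-closure({0}) = {0,2,4,6,8}
'e' @ 1: {1,3,5,7}  ✓accept
'e' @ 2: {}  — dead — no transitions
rest 'e' ignored (set empty)
after full input: {}  (accept=1 not in)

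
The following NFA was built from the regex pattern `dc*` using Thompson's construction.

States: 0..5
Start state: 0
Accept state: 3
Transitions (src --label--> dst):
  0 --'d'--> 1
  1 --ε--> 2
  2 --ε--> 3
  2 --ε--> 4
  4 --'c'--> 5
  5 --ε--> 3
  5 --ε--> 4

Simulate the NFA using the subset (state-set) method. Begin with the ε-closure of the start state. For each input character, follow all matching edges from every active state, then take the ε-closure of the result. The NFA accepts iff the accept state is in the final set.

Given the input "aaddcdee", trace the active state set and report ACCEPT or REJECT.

S₀ = ε-closure({0}) = {0}
'a' @ 1: {}  — state set empty
rest 'addcdee' ignored (set empty)
after full input: {}  (accept=3 not in)

Answer: REJECT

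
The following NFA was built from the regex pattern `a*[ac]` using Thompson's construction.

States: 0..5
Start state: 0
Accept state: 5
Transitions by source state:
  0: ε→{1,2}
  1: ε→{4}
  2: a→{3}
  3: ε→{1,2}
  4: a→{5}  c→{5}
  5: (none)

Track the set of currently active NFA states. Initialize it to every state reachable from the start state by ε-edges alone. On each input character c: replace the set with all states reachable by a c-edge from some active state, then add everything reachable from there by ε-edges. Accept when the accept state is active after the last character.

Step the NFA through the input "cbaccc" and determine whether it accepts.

Answer: REJECT

Derivation:
start: ε-closure({0}) = {0,1,2,4}
'c' @ 1: {5}  [accepting]
'b' @ 2: {}  — state set empty
rest 'accc' ignored (set empty)
after full input: {}  (accept=5 not in)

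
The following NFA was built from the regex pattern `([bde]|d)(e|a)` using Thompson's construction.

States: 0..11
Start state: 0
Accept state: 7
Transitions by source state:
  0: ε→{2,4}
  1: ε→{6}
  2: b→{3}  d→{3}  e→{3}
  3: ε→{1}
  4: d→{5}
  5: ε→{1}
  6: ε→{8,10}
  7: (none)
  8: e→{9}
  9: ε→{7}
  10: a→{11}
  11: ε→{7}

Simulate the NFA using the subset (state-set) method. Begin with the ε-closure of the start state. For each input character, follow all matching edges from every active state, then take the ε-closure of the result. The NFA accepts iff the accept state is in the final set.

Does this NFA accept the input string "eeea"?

Answer: REJECT

Trace:
S₀ = ε-closure({0}) = {0,2,4}
'e' @ 1: {1,3,6,8,10}
'e' @ 2: {7,9}  (accept∈set)
'e' @ 3: {}  — state set empty
rest 'a' ignored (set empty)
end set {} — state 7 not in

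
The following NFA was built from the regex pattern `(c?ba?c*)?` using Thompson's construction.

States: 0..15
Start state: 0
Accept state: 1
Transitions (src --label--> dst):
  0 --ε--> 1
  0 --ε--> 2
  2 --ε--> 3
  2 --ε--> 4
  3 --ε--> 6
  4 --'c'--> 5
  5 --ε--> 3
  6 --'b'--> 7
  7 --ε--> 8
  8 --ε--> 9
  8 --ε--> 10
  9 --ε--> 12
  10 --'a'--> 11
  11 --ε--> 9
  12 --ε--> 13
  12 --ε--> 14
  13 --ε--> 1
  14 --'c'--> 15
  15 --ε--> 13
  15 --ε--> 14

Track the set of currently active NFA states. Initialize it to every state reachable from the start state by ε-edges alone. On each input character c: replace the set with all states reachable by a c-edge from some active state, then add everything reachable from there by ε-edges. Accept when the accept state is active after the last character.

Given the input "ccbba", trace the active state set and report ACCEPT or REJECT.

initial (ε-close {0}): {0,1,2,3,4,6}
'c' @ 1: {3,5,6}
'c' @ 2: {}  — dead — no transitions
rest 'bba' ignored (set empty)
final: {}; accept 1 not in set

Answer: REJECT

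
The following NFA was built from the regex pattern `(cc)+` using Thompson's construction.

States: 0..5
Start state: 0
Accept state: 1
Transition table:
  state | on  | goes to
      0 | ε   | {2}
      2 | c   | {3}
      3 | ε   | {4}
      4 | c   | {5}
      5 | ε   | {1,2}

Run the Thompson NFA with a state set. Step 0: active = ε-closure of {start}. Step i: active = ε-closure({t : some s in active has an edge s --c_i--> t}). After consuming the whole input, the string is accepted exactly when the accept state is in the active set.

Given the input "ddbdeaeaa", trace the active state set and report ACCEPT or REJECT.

Answer: REJECT

Trace:
initial (ε-close {0}): {0,2}
'd' @ 1: {}  — dead — no transitions
rest 'dbdeaeaa' ignored (set empty)
after full input: {}  (accept=1 not in)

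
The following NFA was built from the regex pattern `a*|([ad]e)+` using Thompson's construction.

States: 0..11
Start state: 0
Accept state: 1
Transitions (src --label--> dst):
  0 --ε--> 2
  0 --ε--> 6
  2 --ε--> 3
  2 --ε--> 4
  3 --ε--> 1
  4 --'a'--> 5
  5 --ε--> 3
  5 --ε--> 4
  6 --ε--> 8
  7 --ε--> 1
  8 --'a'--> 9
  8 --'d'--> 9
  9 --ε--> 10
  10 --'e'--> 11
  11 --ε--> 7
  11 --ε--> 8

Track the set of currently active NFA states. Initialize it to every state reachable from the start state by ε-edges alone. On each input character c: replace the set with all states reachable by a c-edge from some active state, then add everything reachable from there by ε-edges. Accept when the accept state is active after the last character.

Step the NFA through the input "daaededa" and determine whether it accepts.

Answer: REJECT

Derivation:
S₀ = ε-closure({0}) = {0,1,2,3,4,6,8}
'd' @ 1: {9,10}
'a' @ 2: {}  — no active states
rest 'aededa' ignored (set empty)
end set {} — state 1 not in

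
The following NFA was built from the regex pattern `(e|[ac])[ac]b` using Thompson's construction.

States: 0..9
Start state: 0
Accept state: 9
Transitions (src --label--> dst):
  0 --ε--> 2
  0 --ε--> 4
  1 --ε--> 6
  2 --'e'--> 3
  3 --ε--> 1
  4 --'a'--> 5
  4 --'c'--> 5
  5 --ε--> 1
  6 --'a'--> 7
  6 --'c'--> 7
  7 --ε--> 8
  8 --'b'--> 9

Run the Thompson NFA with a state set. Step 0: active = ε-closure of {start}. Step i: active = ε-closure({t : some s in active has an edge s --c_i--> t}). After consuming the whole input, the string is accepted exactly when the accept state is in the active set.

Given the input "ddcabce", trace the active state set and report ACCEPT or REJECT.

S₀ = ε-closure({0}) = {0,2,4}
'd' @ 1: {}  — no active states
rest 'dcabce' ignored (set empty)
final: {}; accept 9 not in set

Answer: REJECT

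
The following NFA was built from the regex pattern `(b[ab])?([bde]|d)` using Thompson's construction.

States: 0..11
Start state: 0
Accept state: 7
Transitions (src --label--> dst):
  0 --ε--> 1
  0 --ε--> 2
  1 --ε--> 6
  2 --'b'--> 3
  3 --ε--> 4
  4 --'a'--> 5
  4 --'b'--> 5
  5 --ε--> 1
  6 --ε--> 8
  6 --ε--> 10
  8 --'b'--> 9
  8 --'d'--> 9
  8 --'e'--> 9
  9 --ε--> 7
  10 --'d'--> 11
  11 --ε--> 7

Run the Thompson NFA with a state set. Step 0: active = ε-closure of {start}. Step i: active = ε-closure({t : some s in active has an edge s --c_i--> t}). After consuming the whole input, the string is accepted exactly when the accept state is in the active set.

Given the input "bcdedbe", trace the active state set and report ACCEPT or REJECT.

S₀ = ε-closure({0}) = {0,1,2,6,8,10}
'b' @ 1: {3,4,7,9}  (accept∈set)
'c' @ 2: {}  — no active states
rest 'dedbe' ignored (set empty)
end set {} — state 7 not in

Answer: REJECT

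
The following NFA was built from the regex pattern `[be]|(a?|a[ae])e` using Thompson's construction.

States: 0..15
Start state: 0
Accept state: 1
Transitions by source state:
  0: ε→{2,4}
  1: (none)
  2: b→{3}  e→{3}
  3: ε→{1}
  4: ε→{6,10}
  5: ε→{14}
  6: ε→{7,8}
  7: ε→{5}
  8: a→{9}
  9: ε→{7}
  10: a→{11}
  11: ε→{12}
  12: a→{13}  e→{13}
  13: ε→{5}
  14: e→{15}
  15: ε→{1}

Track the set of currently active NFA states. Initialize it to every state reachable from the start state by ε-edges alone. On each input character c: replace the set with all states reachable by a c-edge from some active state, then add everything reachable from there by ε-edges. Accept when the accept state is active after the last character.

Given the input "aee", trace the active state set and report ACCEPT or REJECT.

S₀ = ε-closure({0}) = {0,2,4,5,6,7,8,10,14}
'a' @ 1: {5,7,9,11,12,14}
'e' @ 2: {1,5,13,14,15}  [accepting]
'e' @ 3: {1,15}  [accepting]
end set {1,15} — state 1 in

Answer: ACCEPT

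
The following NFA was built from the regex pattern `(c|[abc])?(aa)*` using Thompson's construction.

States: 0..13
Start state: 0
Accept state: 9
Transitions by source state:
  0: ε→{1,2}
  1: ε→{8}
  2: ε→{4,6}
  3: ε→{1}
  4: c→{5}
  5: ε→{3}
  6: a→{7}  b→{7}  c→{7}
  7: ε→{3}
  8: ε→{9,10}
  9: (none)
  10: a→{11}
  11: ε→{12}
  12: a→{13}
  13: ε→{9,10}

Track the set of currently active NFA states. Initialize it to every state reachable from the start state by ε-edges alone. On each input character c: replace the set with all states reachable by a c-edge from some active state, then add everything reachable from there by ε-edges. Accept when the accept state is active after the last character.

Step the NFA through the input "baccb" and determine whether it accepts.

S₀ = ε-closure({0}) = {0,1,2,4,6,8,9,10}
'b' @ 1: {1,3,7,8,9,10}  ✓accept
'a' @ 2: {11,12}
'c' @ 3: {}  — no active states
rest 'cb' ignored (set empty)
final: {}; accept 9 not in set

Answer: REJECT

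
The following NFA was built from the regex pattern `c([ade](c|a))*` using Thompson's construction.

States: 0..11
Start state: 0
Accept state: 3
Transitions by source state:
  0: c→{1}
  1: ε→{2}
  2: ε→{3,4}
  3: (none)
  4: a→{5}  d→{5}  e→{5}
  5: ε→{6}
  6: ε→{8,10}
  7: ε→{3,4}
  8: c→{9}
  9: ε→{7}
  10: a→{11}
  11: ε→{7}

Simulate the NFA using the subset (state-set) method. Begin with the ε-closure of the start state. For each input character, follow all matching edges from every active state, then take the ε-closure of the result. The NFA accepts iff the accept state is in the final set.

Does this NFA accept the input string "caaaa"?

S₀ = ε-closure({0}) = {0}
'c' @ 1: {1,2,3,4}  [accepting]
'a' @ 2: {5,6,8,10}
'a' @ 3: {3,4,7,11}  [accepting]
'a' @ 4: {5,6,8,10}
'a' @ 5: {3,4,7,11}  [accepting]
end set {3,4,7,11} — state 3 in

Answer: ACCEPT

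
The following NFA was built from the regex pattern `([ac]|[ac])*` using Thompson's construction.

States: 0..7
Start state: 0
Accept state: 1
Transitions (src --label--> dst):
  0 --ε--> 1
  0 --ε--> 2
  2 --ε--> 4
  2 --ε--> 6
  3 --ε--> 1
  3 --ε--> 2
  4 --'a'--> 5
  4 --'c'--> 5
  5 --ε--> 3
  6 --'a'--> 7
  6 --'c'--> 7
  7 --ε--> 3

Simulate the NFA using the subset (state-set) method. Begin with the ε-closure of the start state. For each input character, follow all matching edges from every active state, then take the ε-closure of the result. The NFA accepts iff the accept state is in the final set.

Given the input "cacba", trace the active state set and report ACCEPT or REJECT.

initial (ε-close {0}): {0,1,2,4,6}
'c' @ 1: {1,2,3,4,5,6,7}  ✓accept
'a' @ 2: {1,2,3,4,5,6,7}  ✓accept
'c' @ 3: {1,2,3,4,5,6,7}  ✓accept
'b' @ 4: {}  — no active states
rest 'a' ignored (set empty)
final: {}; accept 1 not in set

Answer: REJECT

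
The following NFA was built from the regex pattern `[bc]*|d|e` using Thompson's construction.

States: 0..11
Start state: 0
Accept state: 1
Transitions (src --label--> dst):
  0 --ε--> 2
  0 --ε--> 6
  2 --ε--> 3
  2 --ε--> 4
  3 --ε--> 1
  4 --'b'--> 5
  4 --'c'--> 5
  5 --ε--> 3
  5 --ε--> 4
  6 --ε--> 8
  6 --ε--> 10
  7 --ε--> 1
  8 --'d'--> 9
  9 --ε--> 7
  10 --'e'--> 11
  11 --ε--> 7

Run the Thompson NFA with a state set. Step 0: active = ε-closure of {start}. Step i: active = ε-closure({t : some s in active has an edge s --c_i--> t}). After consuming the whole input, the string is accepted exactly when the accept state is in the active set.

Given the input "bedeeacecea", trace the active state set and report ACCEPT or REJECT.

Answer: REJECT

Trace:
initial (ε-close {0}): {0,1,2,3,4,6,8,10}
'b' @ 1: {1,3,4,5}  ✓accept
'e' @ 2: {}  — dead — no transitions
rest 'deeacecea' ignored (set empty)
end set {} — state 1 not in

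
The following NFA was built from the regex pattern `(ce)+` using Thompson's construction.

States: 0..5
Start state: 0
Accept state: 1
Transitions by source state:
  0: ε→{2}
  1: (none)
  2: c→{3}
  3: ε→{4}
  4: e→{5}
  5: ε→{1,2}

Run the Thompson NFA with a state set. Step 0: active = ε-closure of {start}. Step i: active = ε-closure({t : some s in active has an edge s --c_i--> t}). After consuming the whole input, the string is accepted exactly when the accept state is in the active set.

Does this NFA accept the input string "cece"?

Answer: ACCEPT

Derivation:
initial (ε-close {0}): {0,2}
'c' @ 1: {3,4}
'e' @ 2: {1,2,5}  ✓accept
'c' @ 3: {3,4}
'e' @ 4: {1,2,5}  ✓accept
after full input: {1,2,5}  (accept=1 in)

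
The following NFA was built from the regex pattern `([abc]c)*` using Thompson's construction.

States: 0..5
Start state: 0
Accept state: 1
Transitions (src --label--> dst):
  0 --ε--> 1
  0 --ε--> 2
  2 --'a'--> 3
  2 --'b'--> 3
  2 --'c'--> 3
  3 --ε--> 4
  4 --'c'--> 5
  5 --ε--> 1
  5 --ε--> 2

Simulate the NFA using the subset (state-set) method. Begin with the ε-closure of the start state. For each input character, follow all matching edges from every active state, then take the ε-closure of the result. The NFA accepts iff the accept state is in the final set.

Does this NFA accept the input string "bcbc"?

Answer: ACCEPT

Steps:
initial (ε-close {0}): {0,1,2}
'b' @ 1: {3,4}
'c' @ 2: {1,2,5}  [accepting]
'b' @ 3: {3,4}
'c' @ 4: {1,2,5}  [accepting]
final: {1,2,5}; accept 1 in set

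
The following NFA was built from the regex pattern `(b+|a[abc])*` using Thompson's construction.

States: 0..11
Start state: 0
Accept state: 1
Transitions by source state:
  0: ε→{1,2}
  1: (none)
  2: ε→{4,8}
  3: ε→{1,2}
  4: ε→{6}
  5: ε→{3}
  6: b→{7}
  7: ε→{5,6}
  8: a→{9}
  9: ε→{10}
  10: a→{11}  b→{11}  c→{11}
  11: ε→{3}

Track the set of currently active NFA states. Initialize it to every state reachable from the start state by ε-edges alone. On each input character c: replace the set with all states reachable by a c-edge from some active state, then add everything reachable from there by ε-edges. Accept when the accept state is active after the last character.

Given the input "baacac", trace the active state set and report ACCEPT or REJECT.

Answer: REJECT

Derivation:
start: ε-closure({0}) = {0,1,2,4,6,8}
'b' @ 1: {1,2,3,4,5,6,7,8}  ✓accept
'a' @ 2: {9,10}
'a' @ 3: {1,2,3,4,6,8,11}  ✓accept
'c' @ 4: {}  — no active states
rest 'ac' ignored (set empty)
final: {}; accept 1 not in set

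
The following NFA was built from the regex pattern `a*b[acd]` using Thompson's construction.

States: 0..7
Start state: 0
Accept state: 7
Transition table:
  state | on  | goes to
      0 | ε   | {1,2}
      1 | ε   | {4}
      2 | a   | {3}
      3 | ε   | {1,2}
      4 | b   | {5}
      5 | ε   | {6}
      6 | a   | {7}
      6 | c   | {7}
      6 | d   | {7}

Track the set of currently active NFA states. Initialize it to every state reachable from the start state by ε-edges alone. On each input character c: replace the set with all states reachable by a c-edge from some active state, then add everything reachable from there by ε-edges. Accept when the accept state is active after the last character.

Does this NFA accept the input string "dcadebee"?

Answer: REJECT

Derivation:
initial (ε-close {0}): {0,1,2,4}
'd' @ 1: {}  — state set empty
rest 'cadebee' ignored (set empty)
after full input: {}  (accept=7 not in)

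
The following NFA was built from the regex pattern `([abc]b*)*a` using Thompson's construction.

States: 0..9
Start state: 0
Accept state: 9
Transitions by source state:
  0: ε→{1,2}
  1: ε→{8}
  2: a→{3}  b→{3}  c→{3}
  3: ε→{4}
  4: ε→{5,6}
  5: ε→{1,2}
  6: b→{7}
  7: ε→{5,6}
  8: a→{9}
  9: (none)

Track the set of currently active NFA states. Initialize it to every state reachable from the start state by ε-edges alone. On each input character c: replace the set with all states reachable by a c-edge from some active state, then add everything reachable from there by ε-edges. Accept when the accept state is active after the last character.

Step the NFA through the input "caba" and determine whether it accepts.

Answer: ACCEPT

Trace:
initial (ε-close {0}): {0,1,2,8}
'c' @ 1: {1,2,3,4,5,6,8}
'a' @ 2: {1,2,3,4,5,6,8,9}  (accept∈set)
'b' @ 3: {1,2,3,4,5,6,7,8}
'a' @ 4: {1,2,3,4,5,6,8,9}  (accept∈set)
after full input: {1,2,3,4,5,6,8,9}  (accept=9 in)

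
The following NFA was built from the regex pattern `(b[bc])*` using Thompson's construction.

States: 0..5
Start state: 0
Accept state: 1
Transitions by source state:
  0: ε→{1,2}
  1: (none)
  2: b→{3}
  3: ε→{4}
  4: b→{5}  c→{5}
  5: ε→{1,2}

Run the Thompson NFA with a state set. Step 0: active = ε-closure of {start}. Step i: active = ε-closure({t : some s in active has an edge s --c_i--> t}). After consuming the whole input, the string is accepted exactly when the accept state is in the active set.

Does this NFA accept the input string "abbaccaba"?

initial (ε-close {0}): {0,1,2}
'a' @ 1: {}  — dead — no transitions
rest 'bbaccaba' ignored (set empty)
final: {}; accept 1 not in set

Answer: REJECT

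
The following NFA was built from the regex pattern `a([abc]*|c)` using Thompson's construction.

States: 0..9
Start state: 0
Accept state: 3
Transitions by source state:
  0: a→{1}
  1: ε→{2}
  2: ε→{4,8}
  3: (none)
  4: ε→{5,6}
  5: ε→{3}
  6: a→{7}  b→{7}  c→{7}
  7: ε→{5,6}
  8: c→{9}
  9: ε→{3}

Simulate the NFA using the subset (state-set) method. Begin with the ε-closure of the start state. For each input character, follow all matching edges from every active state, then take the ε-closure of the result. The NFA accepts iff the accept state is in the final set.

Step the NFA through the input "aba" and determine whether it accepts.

S₀ = ε-closure({0}) = {0}
'a' @ 1: {1,2,3,4,5,6,8}  [accepting]
'b' @ 2: {3,5,6,7}  [accepting]
'a' @ 3: {3,5,6,7}  [accepting]
after full input: {3,5,6,7}  (accept=3 in)

Answer: ACCEPT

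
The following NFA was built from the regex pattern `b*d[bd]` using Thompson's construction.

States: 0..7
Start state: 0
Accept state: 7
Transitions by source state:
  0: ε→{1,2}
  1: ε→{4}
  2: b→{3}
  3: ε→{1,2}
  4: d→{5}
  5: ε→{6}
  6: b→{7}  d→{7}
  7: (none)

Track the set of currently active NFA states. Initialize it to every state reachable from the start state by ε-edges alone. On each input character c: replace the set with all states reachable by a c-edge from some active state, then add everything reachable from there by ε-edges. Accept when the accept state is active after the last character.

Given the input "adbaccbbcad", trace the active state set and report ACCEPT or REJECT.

initial (ε-close {0}): {0,1,2,4}
'a' @ 1: {}  — dead — no transitions
rest 'dbaccbbcad' ignored (set empty)
end set {} — state 7 not in

Answer: REJECT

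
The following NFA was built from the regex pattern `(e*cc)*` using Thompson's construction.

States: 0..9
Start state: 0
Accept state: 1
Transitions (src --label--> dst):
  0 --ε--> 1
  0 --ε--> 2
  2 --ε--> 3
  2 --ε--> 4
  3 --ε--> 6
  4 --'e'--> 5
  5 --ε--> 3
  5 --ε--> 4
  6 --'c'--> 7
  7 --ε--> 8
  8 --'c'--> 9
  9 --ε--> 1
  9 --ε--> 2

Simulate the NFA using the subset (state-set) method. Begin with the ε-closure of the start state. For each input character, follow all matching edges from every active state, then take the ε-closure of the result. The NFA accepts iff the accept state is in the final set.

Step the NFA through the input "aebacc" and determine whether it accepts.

initial (ε-close {0}): {0,1,2,3,4,6}
'a' @ 1: {}  — dead — no transitions
rest 'ebacc' ignored (set empty)
final: {}; accept 1 not in set

Answer: REJECT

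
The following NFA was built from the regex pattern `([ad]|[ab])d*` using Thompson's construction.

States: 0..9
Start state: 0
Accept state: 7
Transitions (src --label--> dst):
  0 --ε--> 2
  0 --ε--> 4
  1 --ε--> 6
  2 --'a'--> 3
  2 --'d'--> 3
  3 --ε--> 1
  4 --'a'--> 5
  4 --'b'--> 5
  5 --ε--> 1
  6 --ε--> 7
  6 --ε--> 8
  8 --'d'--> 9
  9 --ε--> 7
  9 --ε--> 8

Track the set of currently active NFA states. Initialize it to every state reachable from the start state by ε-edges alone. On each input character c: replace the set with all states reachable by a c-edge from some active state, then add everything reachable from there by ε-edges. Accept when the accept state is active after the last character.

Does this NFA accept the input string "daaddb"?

initial (ε-close {0}): {0,2,4}
'd' @ 1: {1,3,6,7,8}  [accepting]
'a' @ 2: {}  — dead — no transitions
rest 'addb' ignored (set empty)
end set {} — state 7 not in

Answer: REJECT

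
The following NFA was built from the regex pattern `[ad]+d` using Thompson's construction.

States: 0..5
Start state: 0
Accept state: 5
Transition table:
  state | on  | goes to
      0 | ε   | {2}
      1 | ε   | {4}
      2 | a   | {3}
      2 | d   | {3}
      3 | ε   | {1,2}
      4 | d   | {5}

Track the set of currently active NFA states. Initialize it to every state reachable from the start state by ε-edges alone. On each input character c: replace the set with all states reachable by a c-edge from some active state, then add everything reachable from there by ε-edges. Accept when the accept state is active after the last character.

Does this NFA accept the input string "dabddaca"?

start: ε-closure({0}) = {0,2}
'd' @ 1: {1,2,3,4}
'a' @ 2: {1,2,3,4}
'b' @ 3: {}  — dead — no transitions
rest 'ddaca' ignored (set empty)
end set {} — state 5 not in

Answer: REJECT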